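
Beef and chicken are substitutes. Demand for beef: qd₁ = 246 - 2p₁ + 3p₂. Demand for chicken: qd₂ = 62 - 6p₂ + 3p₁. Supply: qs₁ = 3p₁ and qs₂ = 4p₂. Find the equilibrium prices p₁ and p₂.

p₁ = 2646/41, p₂ = 1048/41

Market 1: 246 - 2p₁ + 3p₂ = 3p₁ → 5p₁ - 3p₂ = 246.
Market 2: 10p₂ - 3p₁ = 62.
Eliminating p₂: 10×(1) + 3×(2) gives 41p₁ = 2646, so p₁ = 2646/41.
Back-substitute into (2): p₂ = (62 + 3×2646/41) / 10 = 1048/41.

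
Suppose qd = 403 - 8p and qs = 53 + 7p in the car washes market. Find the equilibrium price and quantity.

p* = 70/3, q* = 649/3

Set qd = qs: 403 - 8p = 53 + 7p.
350 = 15p, so p* = 70/3.
q* = 403 − 8(70/3) = 649/3.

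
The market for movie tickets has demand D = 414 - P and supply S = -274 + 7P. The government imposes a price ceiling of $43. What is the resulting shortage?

Equilibrium price would be P* = 86, so the ceiling at 43 binds.
At P = 43: D = 414 − 1(43) = 371, S = -274 + 7(43) = 27.
Shortage = 371 − 27 = 344.

Shortage = 344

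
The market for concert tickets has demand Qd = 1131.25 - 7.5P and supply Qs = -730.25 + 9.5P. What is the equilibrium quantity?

Q* = 310

Set Qd = Qs: 1131.25 - 7.5P = -730.25 + 9.5P.
1861.5 = 17P, so P* = 109.5.
Q* = 1131.25 − 7.5(109.5) = 310.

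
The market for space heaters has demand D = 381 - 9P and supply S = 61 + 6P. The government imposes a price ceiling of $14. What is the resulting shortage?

Shortage = 110

Equilibrium price would be P* = 64/3, so the ceiling at 14 binds.
At P = 14: D = 381 − 9(14) = 255, S = 61 + 6(14) = 145.
Shortage = 255 − 145 = 110.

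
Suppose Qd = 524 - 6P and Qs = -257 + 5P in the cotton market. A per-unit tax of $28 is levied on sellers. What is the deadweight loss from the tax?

Pre-tax equilibrium: P* = 71, Q* = 98.
Tax on sellers shifts supply to Qs = -257 + 5(P − 28) = -397 + 5P.
524 - 6P = -397 + 5P gives buyer price Pb = 921/11; sellers receive Ps = 921/11 − 28 = 613/11.
New quantity: Q = 524 − 6(921/11) = 238/11.
DWL = ½ × 28 × (98 − 238/11) = 11760/11.

Deadweight loss = 11760/11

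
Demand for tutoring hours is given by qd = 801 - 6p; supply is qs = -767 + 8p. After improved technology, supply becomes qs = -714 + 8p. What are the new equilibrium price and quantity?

p' = 1515/14, q' = 1062/7

Original equilibrium: p* = 112, q* = 129.
New equilibrium: 801 - 6p = -714 + 8p, so 1515 = 14p and p' = 1515/14; q' = 801 − 6(1515/14) = 1062/7.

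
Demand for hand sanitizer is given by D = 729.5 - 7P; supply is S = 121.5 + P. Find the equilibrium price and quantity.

P* = 76, Q* = 197.5

Set D = S: 729.5 - 7P = 121.5 + P.
608 = 8P, so P* = 76.
Q* = 729.5 − 7(76) = 197.5.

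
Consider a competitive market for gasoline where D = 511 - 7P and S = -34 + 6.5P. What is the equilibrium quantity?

Q* = 6167/27

Set D = S: 511 - 7P = -34 + 6.5P.
545 = 13.5P, so P* = 1090/27.
Q* = 511 − 7(1090/27) = 6167/27.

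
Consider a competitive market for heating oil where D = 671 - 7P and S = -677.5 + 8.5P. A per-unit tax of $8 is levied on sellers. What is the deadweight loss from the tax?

Pre-tax equilibrium: P* = 87, Q* = 62.
Tax on sellers shifts supply to S = -677.5 + 8.5(P − 8) = -745.5 + 8.5P.
671 - 7P = -745.5 + 8.5P gives buyer price Pb = 2833/31; sellers receive Ps = 2833/31 − 8 = 2585/31.
New quantity: Q = 671 − 7(2833/31) = 970/31.
DWL = ½ × 8 × (62 − 970/31) = 3808/31.

Deadweight loss = 3808/31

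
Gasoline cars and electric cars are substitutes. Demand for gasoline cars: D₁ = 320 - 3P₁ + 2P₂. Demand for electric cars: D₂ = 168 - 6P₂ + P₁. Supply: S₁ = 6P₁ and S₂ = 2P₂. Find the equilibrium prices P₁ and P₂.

Market 1: 320 - 3P₁ + 2P₂ = 6P₁ → 9P₁ - 2P₂ = 320.
Market 2: 8P₂ - P₁ = 168.
Eliminating P₂: 8×(1) + 2×(2) gives 70P₁ = 2896, so P₁ = 1448/35.
Back-substitute into (2): P₂ = (168 + 1×1448/35) / 8 = 916/35.

P₁ = 1448/35, P₂ = 916/35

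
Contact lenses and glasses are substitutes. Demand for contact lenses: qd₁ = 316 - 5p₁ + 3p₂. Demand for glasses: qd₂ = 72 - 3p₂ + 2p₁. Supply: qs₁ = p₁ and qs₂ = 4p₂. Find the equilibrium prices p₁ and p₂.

p₁ = 607/9, p₂ = 266/9

Market 1: 316 - 5p₁ + 3p₂ = p₁ → 6p₁ - 3p₂ = 316.
Market 2: 7p₂ - 2p₁ = 72.
Eliminating p₂: 7×(1) + 3×(2) gives 36p₁ = 2428, so p₁ = 607/9.
Back-substitute into (2): p₂ = (72 + 2×607/9) / 7 = 266/9.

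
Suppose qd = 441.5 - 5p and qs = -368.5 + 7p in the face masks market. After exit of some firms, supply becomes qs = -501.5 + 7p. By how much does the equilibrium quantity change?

Δq = -665/12

Original equilibrium: p* = 67.5, q* = 104.
New equilibrium: 441.5 - 5p = -501.5 + 7p, so 943 = 12p and p' = 943/12; q' = 441.5 − 5(943/12) = 583/12.
Change in quantity: 583/12 − 104 = -665/12.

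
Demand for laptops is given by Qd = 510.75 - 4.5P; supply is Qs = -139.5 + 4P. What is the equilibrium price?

Set Qd = Qs: 510.75 - 4.5P = -139.5 + 4P.
650.25 = 8.5P, so P* = 76.5.
Q* = 510.75 − 4.5(76.5) = 166.5.

P* = 76.5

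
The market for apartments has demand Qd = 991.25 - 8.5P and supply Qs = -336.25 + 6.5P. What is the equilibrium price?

P* = 88.5

Set Qd = Qs: 991.25 - 8.5P = -336.25 + 6.5P.
1327.5 = 15P, so P* = 88.5.
Q* = 991.25 − 8.5(88.5) = 239.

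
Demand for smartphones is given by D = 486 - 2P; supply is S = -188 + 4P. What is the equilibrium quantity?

Q* = 784/3

Set D = S: 486 - 2P = -188 + 4P.
674 = 6P, so P* = 337/3.
Q* = 486 − 2(337/3) = 784/3.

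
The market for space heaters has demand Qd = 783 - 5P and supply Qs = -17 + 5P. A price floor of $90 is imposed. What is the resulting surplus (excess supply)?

Equilibrium price would be P* = 80, so the floor at 90 binds.
At P = 90: Qd = 333, Qs = 433.
Surplus = 433 − 333 = 100.

Surplus = 100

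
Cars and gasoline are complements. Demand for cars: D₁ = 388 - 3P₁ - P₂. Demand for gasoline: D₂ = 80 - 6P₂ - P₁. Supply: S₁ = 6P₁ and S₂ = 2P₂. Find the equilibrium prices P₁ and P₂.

P₁ = 3024/71, P₂ = 332/71

Market 1: 388 - 3P₁ - P₂ = 6P₁ → 9P₁ + P₂ = 388.
Market 2: 8P₂ + P₁ = 80.
Eliminating P₂: 8×(1) − 1×(2) gives 71P₁ = 3024, so P₁ = 3024/71.
Back-substitute into (2): P₂ = (80 − 1×3024/71) / 8 = 332/71.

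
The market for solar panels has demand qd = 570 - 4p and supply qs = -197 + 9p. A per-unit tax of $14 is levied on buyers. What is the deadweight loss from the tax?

Deadweight loss = 3528/13

Pre-tax equilibrium: p* = 59, q* = 334.
Tax on buyers shifts demand to qd = 570 − 4(p + 14) = 514 - 4p.
514 - 4p = -197 + 9p gives seller price ps = 711/13; buyers pay pb = 711/13 + 14 = 893/13.
New quantity: q = 570 − 4(893/13) = 3838/13.
DWL = ½ × 14 × (334 − 3838/13) = 3528/13.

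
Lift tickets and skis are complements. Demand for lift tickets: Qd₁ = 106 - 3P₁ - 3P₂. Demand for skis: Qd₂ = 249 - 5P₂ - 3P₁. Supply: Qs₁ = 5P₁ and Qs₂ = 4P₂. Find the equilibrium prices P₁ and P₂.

P₁ = 23/7, P₂ = 186/7

Market 1: 106 - 3P₁ - 3P₂ = 5P₁ → 8P₁ + 3P₂ = 106.
Market 2: 9P₂ + 3P₁ = 249.
Eliminating P₂: 9×(1) − 3×(2) gives 63P₁ = 207, so P₁ = 23/7.
Back-substitute into (2): P₂ = (249 − 3×23/7) / 9 = 186/7.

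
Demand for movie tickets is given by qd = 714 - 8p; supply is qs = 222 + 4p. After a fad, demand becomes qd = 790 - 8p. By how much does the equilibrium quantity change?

Original equilibrium: p* = 41, q* = 386.
New equilibrium: 790 - 8p = 222 + 4p, so 568 = 12p and p' = 142/3; q' = 790 − 8(142/3) = 1234/3.
Change in quantity: 1234/3 − 386 = 76/3.

Δq = 76/3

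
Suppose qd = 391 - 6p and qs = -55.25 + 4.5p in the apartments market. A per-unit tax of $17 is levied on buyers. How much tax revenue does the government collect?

Pre-tax equilibrium: p* = 42.5, q* = 136.
Tax on buyers shifts demand to qd = 391 − 6(p + 17) = 289 - 6p.
289 - 6p = -55.25 + 4.5p gives seller price ps = 459/14; buyers pay pb = 459/14 + 17 = 697/14.
New quantity: q = 391 − 6(697/14) = 646/7.
Revenue = 17 × 646/7 = 10982/7.

Tax revenue = 10982/7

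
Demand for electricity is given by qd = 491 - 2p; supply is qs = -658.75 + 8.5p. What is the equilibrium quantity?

q* = 272

Set qd = qs: 491 - 2p = -658.75 + 8.5p.
1149.75 = 10.5p, so p* = 109.5.
q* = 491 − 2(109.5) = 272.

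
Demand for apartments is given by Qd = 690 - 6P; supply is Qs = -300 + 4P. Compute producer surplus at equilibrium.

Producer surplus = 1152

Equilibrium: 690 - 6P = -300 + 4P gives P* = 99, Q* = 96.
Supply starts at P = 75 (where Qs = 0).
PS = ½(99 − 75)(96) = 1152.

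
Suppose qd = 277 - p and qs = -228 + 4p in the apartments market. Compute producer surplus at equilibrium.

Equilibrium: 277 - p = -228 + 4p gives p* = 101, q* = 176.
Supply starts at p = 57 (where qs = 0).
PS = ½(101 − 57)(176) = 3872.

Producer surplus = 3872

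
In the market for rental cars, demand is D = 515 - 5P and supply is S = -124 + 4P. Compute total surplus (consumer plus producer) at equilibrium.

Total surplus = 5760

Equilibrium: 515 - 5P = -124 + 4P gives P* = 71, Q* = 160.
Demand choke price: P = 103; supply starts at P = 31.
CS = ½(103 − 71)(160) = 2560; PS = ½(71 − 31)(160) = 3200.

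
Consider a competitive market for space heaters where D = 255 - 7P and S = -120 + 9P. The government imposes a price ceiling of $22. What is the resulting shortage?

Shortage = 23

Equilibrium price would be P* = 23.4375, so the ceiling at 22 binds.
At P = 22: D = 255 − 7(22) = 101, S = -120 + 9(22) = 78.
Shortage = 101 − 78 = 23.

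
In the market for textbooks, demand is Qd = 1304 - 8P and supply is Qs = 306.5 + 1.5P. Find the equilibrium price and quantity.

P* = 105, Q* = 464

Set Qd = Qs: 1304 - 8P = 306.5 + 1.5P.
997.5 = 9.5P, so P* = 105.
Q* = 1304 − 8(105) = 464.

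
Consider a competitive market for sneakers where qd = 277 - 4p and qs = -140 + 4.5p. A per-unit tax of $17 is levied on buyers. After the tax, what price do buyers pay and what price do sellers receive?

Buyers pay 987/17, sellers receive 698/17

Pre-tax equilibrium: p* = 834/17, q* = 1373/17.
Tax on buyers shifts demand to qd = 277 − 4(p + 17) = 209 - 4p.
209 - 4p = -140 + 4.5p gives seller price ps = 698/17; buyers pay pb = 698/17 + 17 = 987/17.
New quantity: q = 277 − 4(987/17) = 761/17.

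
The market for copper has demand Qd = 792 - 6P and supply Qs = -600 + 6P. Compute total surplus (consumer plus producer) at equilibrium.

Equilibrium: 792 - 6P = -600 + 6P gives P* = 116, Q* = 96.
Demand choke price: P = 132; supply starts at P = 100.
CS = ½(132 − 116)(96) = 768; PS = ½(116 − 100)(96) = 768.

Total surplus = 1536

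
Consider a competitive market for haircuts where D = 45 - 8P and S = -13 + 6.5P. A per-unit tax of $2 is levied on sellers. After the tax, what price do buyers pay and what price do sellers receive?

Pre-tax equilibrium: P* = 4, Q* = 13.
Tax on sellers shifts supply to S = -13 + 6.5(P − 2) = -26 + 6.5P.
45 - 8P = -26 + 6.5P gives buyer price Pb = 142/29; sellers receive Ps = 142/29 − 2 = 84/29.
New quantity: Q = 45 − 8(142/29) = 169/29.

Buyers pay 142/29, sellers receive 84/29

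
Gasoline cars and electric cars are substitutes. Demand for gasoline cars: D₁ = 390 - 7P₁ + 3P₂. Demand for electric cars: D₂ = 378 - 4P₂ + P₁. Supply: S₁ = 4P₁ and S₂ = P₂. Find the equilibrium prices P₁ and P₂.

Market 1: 390 - 7P₁ + 3P₂ = 4P₁ → 11P₁ - 3P₂ = 390.
Market 2: 5P₂ - P₁ = 378.
Eliminating P₂: 5×(1) + 3×(2) gives 52P₁ = 3084, so P₁ = 771/13.
Back-substitute into (2): P₂ = (378 + 1×771/13) / 5 = 1137/13.

P₁ = 771/13, P₂ = 1137/13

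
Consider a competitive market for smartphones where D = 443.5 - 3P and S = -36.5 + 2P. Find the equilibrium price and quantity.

Set D = S: 443.5 - 3P = -36.5 + 2P.
480 = 5P, so P* = 96.
Q* = 443.5 − 3(96) = 155.5.

P* = 96, Q* = 155.5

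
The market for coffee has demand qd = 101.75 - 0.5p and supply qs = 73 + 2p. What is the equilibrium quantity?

q* = 96

Set qd = qs: 101.75 - 0.5p = 73 + 2p.
28.75 = 2.5p, so p* = 11.5.
q* = 101.75 − 0.5(11.5) = 96.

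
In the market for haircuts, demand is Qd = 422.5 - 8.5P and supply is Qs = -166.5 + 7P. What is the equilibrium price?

P* = 38

Set Qd = Qs: 422.5 - 8.5P = -166.5 + 7P.
589 = 15.5P, so P* = 38.
Q* = 422.5 − 8.5(38) = 99.5.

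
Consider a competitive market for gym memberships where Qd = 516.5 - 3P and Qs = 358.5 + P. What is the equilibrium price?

P* = 39.5

Set Qd = Qs: 516.5 - 3P = 358.5 + P.
158 = 4P, so P* = 39.5.
Q* = 516.5 − 3(39.5) = 398.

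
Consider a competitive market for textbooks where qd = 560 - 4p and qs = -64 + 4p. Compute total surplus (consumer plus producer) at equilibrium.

Total surplus = 15376

Equilibrium: 560 - 4p = -64 + 4p gives p* = 78, q* = 248.
Demand choke price: p = 140; supply starts at p = 16.
CS = ½(140 − 78)(248) = 7688; PS = ½(78 − 16)(248) = 7688.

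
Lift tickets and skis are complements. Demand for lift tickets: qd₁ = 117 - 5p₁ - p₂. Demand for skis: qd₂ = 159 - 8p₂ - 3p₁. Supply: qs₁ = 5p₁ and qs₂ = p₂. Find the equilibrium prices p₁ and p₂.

Market 1: 117 - 5p₁ - p₂ = 5p₁ → 10p₁ + p₂ = 117.
Market 2: 9p₂ + 3p₁ = 159.
Eliminating p₂: 9×(1) − 1×(2) gives 87p₁ = 894, so p₁ = 298/29.
Back-substitute into (2): p₂ = (159 − 3×298/29) / 9 = 413/29.

p₁ = 298/29, p₂ = 413/29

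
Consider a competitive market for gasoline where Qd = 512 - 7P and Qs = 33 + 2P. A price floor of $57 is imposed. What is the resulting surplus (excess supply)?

Equilibrium price would be P* = 479/9, so the floor at 57 binds.
At P = 57: Qd = 113, Qs = 147.
Surplus = 147 − 113 = 34.

Surplus = 34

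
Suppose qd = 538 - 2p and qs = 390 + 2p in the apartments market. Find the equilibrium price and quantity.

p* = 37, q* = 464

Set qd = qs: 538 - 2p = 390 + 2p.
148 = 4p, so p* = 37.
q* = 538 − 2(37) = 464.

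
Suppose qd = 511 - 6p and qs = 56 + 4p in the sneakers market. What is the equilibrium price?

Set qd = qs: 511 - 6p = 56 + 4p.
455 = 10p, so p* = 45.5.
q* = 511 − 6(45.5) = 238.

p* = 45.5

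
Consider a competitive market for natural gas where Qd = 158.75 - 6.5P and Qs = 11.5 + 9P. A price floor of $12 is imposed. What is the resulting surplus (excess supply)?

Equilibrium price would be P* = 9.5, so the floor at 12 binds.
At P = 12: Qd = 80.75, Qs = 119.5.
Surplus = 119.5 − 80.75 = 38.75.

Surplus = 38.75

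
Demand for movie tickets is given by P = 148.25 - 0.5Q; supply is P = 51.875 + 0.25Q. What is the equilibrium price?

Set the two price expressions equal: 148.25 - 0.5Q = 51.875 + 0.25Q.
96.375 = 0.75Q, so Q* = 128.5.
P* = 148.25 − (0.5)(128.5) = 84.

P* = 84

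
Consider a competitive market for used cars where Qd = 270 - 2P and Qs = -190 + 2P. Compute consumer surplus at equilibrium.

Equilibrium: 270 - 2P = -190 + 2P gives P* = 115, Q* = 40.
Demand choke price (Qd = 0): P = 135.
CS = ½(135 − 115)(40) = 400.

Consumer surplus = 400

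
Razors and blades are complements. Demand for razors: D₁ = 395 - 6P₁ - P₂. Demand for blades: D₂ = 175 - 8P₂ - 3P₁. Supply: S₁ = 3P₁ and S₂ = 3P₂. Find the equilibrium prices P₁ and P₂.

P₁ = 43.4375, P₂ = 4.0625

Market 1: 395 - 6P₁ - P₂ = 3P₁ → 9P₁ + P₂ = 395.
Market 2: 11P₂ + 3P₁ = 175.
Eliminating P₂: 11×(1) − 1×(2) gives 96P₁ = 4170, so P₁ = 43.4375.
Back-substitute into (2): P₂ = (175 − 3×43.4375) / 11 = 4.0625.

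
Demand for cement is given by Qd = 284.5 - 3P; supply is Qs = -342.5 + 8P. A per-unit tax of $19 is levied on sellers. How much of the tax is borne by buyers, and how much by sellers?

Buyers bear 152/11, sellers bear 57/11

Pre-tax equilibrium: P* = 57, Q* = 113.5.
Tax on sellers shifts supply to Qs = -342.5 + 8(P − 19) = -494.5 + 8P.
284.5 - 3P = -494.5 + 8P gives buyer price Pb = 779/11; sellers receive Ps = 779/11 − 19 = 570/11.
New quantity: Q = 284.5 − 3(779/11) = 1585/22.
Buyer burden = 779/11 − 57 = 152/11; seller burden = 57 − 570/11 = 57/11.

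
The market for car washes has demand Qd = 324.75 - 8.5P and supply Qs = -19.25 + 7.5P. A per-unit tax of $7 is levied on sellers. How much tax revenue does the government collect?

Tax revenue = 798.765625

Pre-tax equilibrium: P* = 21.5, Q* = 142.
Tax on sellers shifts supply to Qs = -19.25 + 7.5(P − 7) = -71.75 + 7.5P.
324.75 - 8.5P = -71.75 + 7.5P gives buyer price Pb = 24.78125; sellers receive Ps = 24.78125 − 7 = 17.78125.
New quantity: Q = 324.75 − 8.5(24.78125) = 114.109375.
Revenue = 7 × 114.109375 = 798.765625.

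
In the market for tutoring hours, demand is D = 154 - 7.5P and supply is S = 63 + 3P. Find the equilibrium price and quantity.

P* = 26/3, Q* = 89

Set D = S: 154 - 7.5P = 63 + 3P.
91 = 10.5P, so P* = 26/3.
Q* = 154 − 7.5(26/3) = 89.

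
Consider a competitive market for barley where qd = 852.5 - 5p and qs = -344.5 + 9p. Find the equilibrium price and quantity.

Set qd = qs: 852.5 - 5p = -344.5 + 9p.
1197 = 14p, so p* = 85.5.
q* = 852.5 − 5(85.5) = 425.

p* = 85.5, q* = 425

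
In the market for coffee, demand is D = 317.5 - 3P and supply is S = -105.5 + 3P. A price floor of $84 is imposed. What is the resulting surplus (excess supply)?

Equilibrium price would be P* = 70.5, so the floor at 84 binds.
At P = 84: D = 65.5, S = 146.5.
Surplus = 146.5 − 65.5 = 81.

Surplus = 81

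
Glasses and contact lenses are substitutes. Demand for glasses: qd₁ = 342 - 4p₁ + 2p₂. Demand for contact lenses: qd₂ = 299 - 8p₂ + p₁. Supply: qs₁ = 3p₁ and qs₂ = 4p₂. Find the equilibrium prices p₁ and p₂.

Market 1: 342 - 4p₁ + 2p₂ = 3p₁ → 7p₁ - 2p₂ = 342.
Market 2: 12p₂ - p₁ = 299.
Eliminating p₂: 12×(1) + 2×(2) gives 82p₁ = 4702, so p₁ = 2351/41.
Back-substitute into (2): p₂ = (299 + 1×2351/41) / 12 = 2435/82.

p₁ = 2351/41, p₂ = 2435/82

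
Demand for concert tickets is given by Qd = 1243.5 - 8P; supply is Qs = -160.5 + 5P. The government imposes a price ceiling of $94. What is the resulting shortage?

Shortage = 182

Equilibrium price would be P* = 108, so the ceiling at 94 binds.
At P = 94: Qd = 1243.5 − 8(94) = 491.5, Qs = -160.5 + 5(94) = 309.5.
Shortage = 491.5 − 309.5 = 182.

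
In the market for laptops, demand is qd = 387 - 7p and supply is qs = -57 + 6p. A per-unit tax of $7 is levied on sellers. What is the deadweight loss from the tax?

Deadweight loss = 1029/13

Pre-tax equilibrium: p* = 444/13, q* = 1923/13.
Tax on sellers shifts supply to qs = -57 + 6(p − 7) = -99 + 6p.
387 - 7p = -99 + 6p gives buyer price pb = 486/13; sellers receive ps = 486/13 − 7 = 395/13.
New quantity: q = 387 − 7(486/13) = 1629/13.
DWL = ½ × 7 × (1923/13 − 1629/13) = 1029/13.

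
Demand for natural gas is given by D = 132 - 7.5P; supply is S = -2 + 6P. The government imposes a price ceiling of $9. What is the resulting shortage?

Shortage = 12.5

Equilibrium price would be P* = 268/27, so the ceiling at 9 binds.
At P = 9: D = 132 − 7.5(9) = 64.5, S = -2 + 6(9) = 52.
Shortage = 64.5 − 52 = 12.5.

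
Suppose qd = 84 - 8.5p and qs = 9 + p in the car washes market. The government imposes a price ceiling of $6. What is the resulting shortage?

Equilibrium price would be p* = 150/19, so the ceiling at 6 binds.
At p = 6: qd = 84 − 8.5(6) = 33, qs = 9 + 1(6) = 15.
Shortage = 33 − 15 = 18.

Shortage = 18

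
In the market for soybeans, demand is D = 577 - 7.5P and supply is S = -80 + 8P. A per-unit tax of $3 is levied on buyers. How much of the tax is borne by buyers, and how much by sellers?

Buyers bear 48/31, sellers bear 45/31

Pre-tax equilibrium: P* = 1314/31, Q* = 8032/31.
Tax on buyers shifts demand to D = 577 − 7.5(P + 3) = 554.5 - 7.5P.
554.5 - 7.5P = -80 + 8P gives seller price Ps = 1269/31; buyers pay Pb = 1269/31 + 3 = 1362/31.
New quantity: Q = 577 − 7.5(1362/31) = 7672/31.
Buyer burden = 1362/31 − 1314/31 = 48/31; seller burden = 1314/31 − 1269/31 = 45/31.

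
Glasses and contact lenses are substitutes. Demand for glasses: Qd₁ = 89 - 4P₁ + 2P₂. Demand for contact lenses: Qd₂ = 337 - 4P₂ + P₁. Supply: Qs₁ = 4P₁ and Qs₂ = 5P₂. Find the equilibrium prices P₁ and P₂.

Market 1: 89 - 4P₁ + 2P₂ = 4P₁ → 8P₁ - 2P₂ = 89.
Market 2: 9P₂ - P₁ = 337.
Eliminating P₂: 9×(1) + 2×(2) gives 70P₁ = 1475, so P₁ = 295/14.
Back-substitute into (2): P₂ = (337 + 1×295/14) / 9 = 557/14.

P₁ = 295/14, P₂ = 557/14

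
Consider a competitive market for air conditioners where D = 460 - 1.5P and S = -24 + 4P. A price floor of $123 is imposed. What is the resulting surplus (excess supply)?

Surplus = 192.5

Equilibrium price would be P* = 88, so the floor at 123 binds.
At P = 123: D = 275.5, S = 468.
Surplus = 468 − 275.5 = 192.5.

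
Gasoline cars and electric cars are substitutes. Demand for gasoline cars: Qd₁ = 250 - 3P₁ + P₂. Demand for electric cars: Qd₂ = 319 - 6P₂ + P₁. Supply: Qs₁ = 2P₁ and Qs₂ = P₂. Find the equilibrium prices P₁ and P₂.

Market 1: 250 - 3P₁ + P₂ = 2P₁ → 5P₁ - P₂ = 250.
Market 2: 7P₂ - P₁ = 319.
Eliminating P₂: 7×(1) + 1×(2) gives 34P₁ = 2069, so P₁ = 2069/34.
Back-substitute into (2): P₂ = (319 + 1×2069/34) / 7 = 1845/34.

P₁ = 2069/34, P₂ = 1845/34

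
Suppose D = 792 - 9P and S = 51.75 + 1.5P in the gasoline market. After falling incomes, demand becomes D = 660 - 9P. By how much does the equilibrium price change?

Original equilibrium: P* = 70.5, Q* = 157.5.
New equilibrium: 660 - 9P = 51.75 + 1.5P, so 608.25 = 10.5P and P' = 811/14; Q' = 660 − 9(811/14) = 1941/14.
Change in price: 811/14 − 70.5 = -88/7.

ΔP = -88/7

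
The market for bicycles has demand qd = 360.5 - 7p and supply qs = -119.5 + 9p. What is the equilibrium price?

p* = 30

Set qd = qs: 360.5 - 7p = -119.5 + 9p.
480 = 16p, so p* = 30.
q* = 360.5 − 7(30) = 150.5.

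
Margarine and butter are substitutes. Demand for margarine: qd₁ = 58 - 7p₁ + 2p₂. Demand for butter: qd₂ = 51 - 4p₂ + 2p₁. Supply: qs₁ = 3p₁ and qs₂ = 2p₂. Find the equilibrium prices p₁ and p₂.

Market 1: 58 - 7p₁ + 2p₂ = 3p₁ → 10p₁ - 2p₂ = 58.
Market 2: 6p₂ - 2p₁ = 51.
Eliminating p₂: 6×(1) + 2×(2) gives 56p₁ = 450, so p₁ = 225/28.
Back-substitute into (2): p₂ = (51 + 2×225/28) / 6 = 313/28.

p₁ = 225/28, p₂ = 313/28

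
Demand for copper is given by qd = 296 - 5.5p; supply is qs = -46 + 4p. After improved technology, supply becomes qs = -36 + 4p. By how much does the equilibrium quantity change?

Δq = 110/19

Original equilibrium: p* = 36, q* = 98.
New equilibrium: 296 - 5.5p = -36 + 4p, so 332 = 9.5p and p' = 664/19; q' = 296 − 5.5(664/19) = 1972/19.
Change in quantity: 1972/19 − 98 = 110/19.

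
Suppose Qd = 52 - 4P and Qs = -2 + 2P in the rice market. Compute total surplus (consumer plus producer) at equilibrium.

Total surplus = 96

Equilibrium: 52 - 4P = -2 + 2P gives P* = 9, Q* = 16.
Demand choke price: P = 13; supply starts at P = 1.
CS = ½(13 − 9)(16) = 32; PS = ½(9 − 1)(16) = 64.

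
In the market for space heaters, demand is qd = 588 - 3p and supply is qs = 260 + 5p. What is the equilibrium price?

Set qd = qs: 588 - 3p = 260 + 5p.
328 = 8p, so p* = 41.
q* = 588 − 3(41) = 465.

p* = 41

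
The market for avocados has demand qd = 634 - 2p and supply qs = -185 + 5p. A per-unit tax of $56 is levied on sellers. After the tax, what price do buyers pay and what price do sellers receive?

Pre-tax equilibrium: p* = 117, q* = 400.
Tax on sellers shifts supply to qs = -185 + 5(p − 56) = -465 + 5p.
634 - 2p = -465 + 5p gives buyer price pb = 157; sellers receive ps = 157 − 56 = 101.
New quantity: q = 634 − 2(157) = 320.

Buyers pay $157, sellers receive $101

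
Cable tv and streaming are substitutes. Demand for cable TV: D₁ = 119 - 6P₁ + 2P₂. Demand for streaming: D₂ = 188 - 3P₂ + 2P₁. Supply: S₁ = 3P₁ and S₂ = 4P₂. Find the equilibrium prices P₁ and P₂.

P₁ = 1209/59, P₂ = 1930/59

Market 1: 119 - 6P₁ + 2P₂ = 3P₁ → 9P₁ - 2P₂ = 119.
Market 2: 7P₂ - 2P₁ = 188.
Eliminating P₂: 7×(1) + 2×(2) gives 59P₁ = 1209, so P₁ = 1209/59.
Back-substitute into (2): P₂ = (188 + 2×1209/59) / 7 = 1930/59.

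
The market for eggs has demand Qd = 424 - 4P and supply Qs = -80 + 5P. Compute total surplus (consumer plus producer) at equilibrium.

Equilibrium: 424 - 4P = -80 + 5P gives P* = 56, Q* = 200.
Demand choke price: P = 106; supply starts at P = 16.
CS = ½(106 − 56)(200) = 5000; PS = ½(56 − 16)(200) = 4000.

Total surplus = 9000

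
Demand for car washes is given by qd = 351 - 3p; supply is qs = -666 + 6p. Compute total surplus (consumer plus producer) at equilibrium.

Equilibrium: 351 - 3p = -666 + 6p gives p* = 113, q* = 12.
Demand choke price: p = 117; supply starts at p = 111.
CS = ½(117 − 113)(12) = 24; PS = ½(113 − 111)(12) = 12.

Total surplus = 36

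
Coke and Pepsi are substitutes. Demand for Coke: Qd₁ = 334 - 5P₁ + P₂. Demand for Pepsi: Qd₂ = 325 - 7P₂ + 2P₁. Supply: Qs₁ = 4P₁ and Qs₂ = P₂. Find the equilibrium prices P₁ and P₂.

Market 1: 334 - 5P₁ + P₂ = 4P₁ → 9P₁ - P₂ = 334.
Market 2: 8P₂ - 2P₁ = 325.
Eliminating P₂: 8×(1) + 1×(2) gives 70P₁ = 2997, so P₁ = 2997/70.
Back-substitute into (2): P₂ = (325 + 2×2997/70) / 8 = 3593/70.

P₁ = 2997/70, P₂ = 3593/70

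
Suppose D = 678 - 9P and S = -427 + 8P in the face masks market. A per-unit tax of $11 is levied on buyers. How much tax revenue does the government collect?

Pre-tax equilibrium: P* = 65, Q* = 93.
Tax on buyers shifts demand to D = 678 − 9(P + 11) = 579 - 9P.
579 - 9P = -427 + 8P gives seller price Ps = 1006/17; buyers pay Pb = 1006/17 + 11 = 1193/17.
New quantity: Q = 678 − 9(1193/17) = 789/17.
Revenue = 11 × 789/17 = 8679/17.

Tax revenue = 8679/17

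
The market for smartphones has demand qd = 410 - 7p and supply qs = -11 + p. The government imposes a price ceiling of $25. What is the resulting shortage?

Equilibrium price would be p* = 52.625, so the ceiling at 25 binds.
At p = 25: qd = 410 − 7(25) = 235, qs = -11 + 1(25) = 14.
Shortage = 235 − 14 = 221.

Shortage = 221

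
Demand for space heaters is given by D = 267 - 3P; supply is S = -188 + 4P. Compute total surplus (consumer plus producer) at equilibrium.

Equilibrium: 267 - 3P = -188 + 4P gives P* = 65, Q* = 72.
Demand choke price: P = 89; supply starts at P = 47.
CS = ½(89 − 65)(72) = 864; PS = ½(65 − 47)(72) = 648.

Total surplus = 1512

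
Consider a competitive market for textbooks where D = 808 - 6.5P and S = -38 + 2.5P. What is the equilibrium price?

Set D = S: 808 - 6.5P = -38 + 2.5P.
846 = 9P, so P* = 94.
Q* = 808 − 6.5(94) = 197.

P* = 94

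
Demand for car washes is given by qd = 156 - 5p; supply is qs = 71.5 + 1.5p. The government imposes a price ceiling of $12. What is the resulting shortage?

Shortage = 6.5

Equilibrium price would be p* = 13, so the ceiling at 12 binds.
At p = 12: qd = 156 − 5(12) = 96, qs = 71.5 + 1.5(12) = 89.5.
Shortage = 96 − 89.5 = 6.5.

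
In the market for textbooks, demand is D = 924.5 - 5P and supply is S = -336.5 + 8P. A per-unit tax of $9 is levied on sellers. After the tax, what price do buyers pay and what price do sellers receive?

Buyers pay 1333/13, sellers receive 1216/13

Pre-tax equilibrium: P* = 97, Q* = 439.5.
Tax on sellers shifts supply to S = -336.5 + 8(P − 9) = -408.5 + 8P.
924.5 - 5P = -408.5 + 8P gives buyer price Pb = 1333/13; sellers receive Ps = 1333/13 − 9 = 1216/13.
New quantity: Q = 924.5 − 5(1333/13) = 10707/26.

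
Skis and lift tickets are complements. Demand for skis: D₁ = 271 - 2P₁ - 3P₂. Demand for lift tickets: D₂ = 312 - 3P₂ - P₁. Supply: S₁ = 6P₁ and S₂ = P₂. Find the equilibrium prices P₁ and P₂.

P₁ = 148/29, P₂ = 2225/29

Market 1: 271 - 2P₁ - 3P₂ = 6P₁ → 8P₁ + 3P₂ = 271.
Market 2: 4P₂ + P₁ = 312.
Eliminating P₂: 4×(1) − 3×(2) gives 29P₁ = 148, so P₁ = 148/29.
Back-substitute into (2): P₂ = (312 − 1×148/29) / 4 = 2225/29.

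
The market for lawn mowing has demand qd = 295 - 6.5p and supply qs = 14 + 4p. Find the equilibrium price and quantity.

Set qd = qs: 295 - 6.5p = 14 + 4p.
281 = 10.5p, so p* = 562/21.
q* = 295 − 6.5(562/21) = 2542/21.

p* = 562/21, q* = 2542/21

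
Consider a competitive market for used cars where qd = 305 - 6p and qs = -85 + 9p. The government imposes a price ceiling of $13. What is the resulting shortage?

Shortage = 195

Equilibrium price would be p* = 26, so the ceiling at 13 binds.
At p = 13: qd = 305 − 6(13) = 227, qs = -85 + 9(13) = 32.
Shortage = 227 − 32 = 195.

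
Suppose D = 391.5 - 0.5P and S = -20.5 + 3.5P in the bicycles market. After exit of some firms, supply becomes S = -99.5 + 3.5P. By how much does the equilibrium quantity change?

Original equilibrium: P* = 103, Q* = 340.
New equilibrium: 391.5 - 0.5P = -99.5 + 3.5P, so 491 = 4P and P' = 122.75; Q' = 391.5 − 0.5(122.75) = 330.125.
Change in quantity: 330.125 − 340 = -9.875.

ΔQ = -9.875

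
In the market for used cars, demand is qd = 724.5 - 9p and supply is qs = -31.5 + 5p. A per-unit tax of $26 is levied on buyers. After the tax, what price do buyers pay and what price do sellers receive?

Pre-tax equilibrium: p* = 54, q* = 238.5.
Tax on buyers shifts demand to qd = 724.5 − 9(p + 26) = 490.5 - 9p.
490.5 - 9p = -31.5 + 5p gives seller price ps = 261/7; buyers pay pb = 261/7 + 26 = 443/7.
New quantity: q = 724.5 − 9(443/7) = 2169/14.

Buyers pay 443/7, sellers receive 261/7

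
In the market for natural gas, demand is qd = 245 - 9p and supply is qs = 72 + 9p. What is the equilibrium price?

p* = 173/18

Set qd = qs: 245 - 9p = 72 + 9p.
173 = 18p, so p* = 173/18.
q* = 245 − 9(173/18) = 158.5.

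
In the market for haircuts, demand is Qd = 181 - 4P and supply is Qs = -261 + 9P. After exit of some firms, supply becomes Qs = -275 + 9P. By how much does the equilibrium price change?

ΔP = 14/13

Original equilibrium: P* = 34, Q* = 45.
New equilibrium: 181 - 4P = -275 + 9P, so 456 = 13P and P' = 456/13; Q' = 181 − 4(456/13) = 529/13.
Change in price: 456/13 − 34 = 14/13.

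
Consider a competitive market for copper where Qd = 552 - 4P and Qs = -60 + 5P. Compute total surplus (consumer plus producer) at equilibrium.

Equilibrium: 552 - 4P = -60 + 5P gives P* = 68, Q* = 280.
Demand choke price: P = 138; supply starts at P = 12.
CS = ½(138 − 68)(280) = 9800; PS = ½(68 − 12)(280) = 7840.

Total surplus = 17640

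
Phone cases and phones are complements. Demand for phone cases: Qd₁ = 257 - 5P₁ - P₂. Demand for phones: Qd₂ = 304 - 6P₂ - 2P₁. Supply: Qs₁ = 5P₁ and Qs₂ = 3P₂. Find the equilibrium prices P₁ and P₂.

Market 1: 257 - 5P₁ - P₂ = 5P₁ → 10P₁ + P₂ = 257.
Market 2: 9P₂ + 2P₁ = 304.
Eliminating P₂: 9×(1) − 1×(2) gives 88P₁ = 2009, so P₁ = 2009/88.
Back-substitute into (2): P₂ = (304 − 2×2009/88) / 9 = 1263/44.

P₁ = 2009/88, P₂ = 1263/44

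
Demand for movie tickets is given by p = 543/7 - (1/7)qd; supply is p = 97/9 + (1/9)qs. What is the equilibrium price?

Set the two price expressions equal: 543/7 - (1/7)q = 97/9 + (1/9)q.
4208/63 = (16/63)q, so q* = 263.
p* = 543/7 − (1/7)(263) = 40.

p* = 40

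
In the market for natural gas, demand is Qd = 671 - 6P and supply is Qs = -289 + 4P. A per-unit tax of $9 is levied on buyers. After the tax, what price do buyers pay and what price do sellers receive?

Pre-tax equilibrium: P* = 96, Q* = 95.
Tax on buyers shifts demand to Qd = 671 − 6(P + 9) = 617 - 6P.
617 - 6P = -289 + 4P gives seller price Ps = 90.6; buyers pay Pb = 90.6 + 9 = 99.6.
New quantity: Q = 671 − 6(99.6) = 73.4.

Buyers pay $99.6, sellers receive $90.6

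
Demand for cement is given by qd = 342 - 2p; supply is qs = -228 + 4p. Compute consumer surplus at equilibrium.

Consumer surplus = 5776

Equilibrium: 342 - 2p = -228 + 4p gives p* = 95, q* = 152.
Demand choke price (qd = 0): p = 171.
CS = ½(171 − 95)(152) = 5776.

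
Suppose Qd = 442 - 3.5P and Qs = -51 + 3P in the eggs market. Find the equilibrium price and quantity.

P* = 986/13, Q* = 2295/13

Set Qd = Qs: 442 - 3.5P = -51 + 3P.
493 = 6.5P, so P* = 986/13.
Q* = 442 − 3.5(986/13) = 2295/13.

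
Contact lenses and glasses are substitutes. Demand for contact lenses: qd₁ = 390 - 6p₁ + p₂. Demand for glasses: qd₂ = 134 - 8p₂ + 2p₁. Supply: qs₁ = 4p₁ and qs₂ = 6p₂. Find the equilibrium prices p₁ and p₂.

p₁ = 2797/69, p₂ = 1060/69

Market 1: 390 - 6p₁ + p₂ = 4p₁ → 10p₁ - p₂ = 390.
Market 2: 14p₂ - 2p₁ = 134.
Eliminating p₂: 14×(1) + 1×(2) gives 138p₁ = 5594, so p₁ = 2797/69.
Back-substitute into (2): p₂ = (134 + 2×2797/69) / 14 = 1060/69.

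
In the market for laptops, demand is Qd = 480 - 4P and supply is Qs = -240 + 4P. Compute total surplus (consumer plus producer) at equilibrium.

Total surplus = 3600

Equilibrium: 480 - 4P = -240 + 4P gives P* = 90, Q* = 120.
Demand choke price: P = 120; supply starts at P = 60.
CS = ½(120 − 90)(120) = 1800; PS = ½(90 − 60)(120) = 1800.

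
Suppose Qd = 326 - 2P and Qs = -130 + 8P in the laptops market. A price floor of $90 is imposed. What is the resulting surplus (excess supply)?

Surplus = 444

Equilibrium price would be P* = 45.6, so the floor at 90 binds.
At P = 90: Qd = 146, Qs = 590.
Surplus = 590 − 146 = 444.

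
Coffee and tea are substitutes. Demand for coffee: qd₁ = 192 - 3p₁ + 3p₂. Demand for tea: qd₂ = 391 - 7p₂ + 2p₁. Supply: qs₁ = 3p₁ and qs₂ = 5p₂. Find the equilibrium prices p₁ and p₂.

p₁ = 1159/22, p₂ = 455/11

Market 1: 192 - 3p₁ + 3p₂ = 3p₁ → 6p₁ - 3p₂ = 192.
Market 2: 12p₂ - 2p₁ = 391.
Eliminating p₂: 12×(1) + 3×(2) gives 66p₁ = 3477, so p₁ = 1159/22.
Back-substitute into (2): p₂ = (391 + 2×1159/22) / 12 = 455/11.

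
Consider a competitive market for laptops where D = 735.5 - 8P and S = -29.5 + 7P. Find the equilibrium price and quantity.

Set D = S: 735.5 - 8P = -29.5 + 7P.
765 = 15P, so P* = 51.
Q* = 735.5 − 8(51) = 327.5.

P* = 51, Q* = 327.5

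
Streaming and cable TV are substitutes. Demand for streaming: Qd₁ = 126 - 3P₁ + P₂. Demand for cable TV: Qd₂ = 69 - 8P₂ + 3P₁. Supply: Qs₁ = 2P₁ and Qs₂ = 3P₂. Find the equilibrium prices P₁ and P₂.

Market 1: 126 - 3P₁ + P₂ = 2P₁ → 5P₁ - P₂ = 126.
Market 2: 11P₂ - 3P₁ = 69.
Eliminating P₂: 11×(1) + 1×(2) gives 52P₁ = 1455, so P₁ = 1455/52.
Back-substitute into (2): P₂ = (69 + 3×1455/52) / 11 = 723/52.

P₁ = 1455/52, P₂ = 723/52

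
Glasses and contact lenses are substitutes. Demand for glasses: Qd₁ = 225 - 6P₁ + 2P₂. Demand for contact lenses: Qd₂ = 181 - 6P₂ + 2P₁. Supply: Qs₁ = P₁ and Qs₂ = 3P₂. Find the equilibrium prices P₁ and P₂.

Market 1: 225 - 6P₁ + 2P₂ = P₁ → 7P₁ - 2P₂ = 225.
Market 2: 9P₂ - 2P₁ = 181.
Eliminating P₂: 9×(1) + 2×(2) gives 59P₁ = 2387, so P₁ = 2387/59.
Back-substitute into (2): P₂ = (181 + 2×2387/59) / 9 = 1717/59.

P₁ = 2387/59, P₂ = 1717/59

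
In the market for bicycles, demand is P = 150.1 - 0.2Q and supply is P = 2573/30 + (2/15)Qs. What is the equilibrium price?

P* = 111.5

Set the two price expressions equal: 150.1 - 0.2Q = 2573/30 + (2/15)Q.
193/3 = (1/3)Q, so Q* = 193.
P* = 150.1 − (0.2)(193) = 111.5.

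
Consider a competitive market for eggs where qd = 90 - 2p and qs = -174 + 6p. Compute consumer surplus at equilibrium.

Consumer surplus = 144

Equilibrium: 90 - 2p = -174 + 6p gives p* = 33, q* = 24.
Demand choke price (qd = 0): p = 45.
CS = ½(45 − 33)(24) = 144.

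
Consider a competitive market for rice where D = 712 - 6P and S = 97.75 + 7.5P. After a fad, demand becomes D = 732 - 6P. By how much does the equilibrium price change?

ΔP = 40/27

Original equilibrium: P* = 45.5, Q* = 439.
New equilibrium: 732 - 6P = 97.75 + 7.5P, so 634.25 = 13.5P and P' = 2537/54; Q' = 732 − 6(2537/54) = 4051/9.
Change in price: 2537/54 − 45.5 = 40/27.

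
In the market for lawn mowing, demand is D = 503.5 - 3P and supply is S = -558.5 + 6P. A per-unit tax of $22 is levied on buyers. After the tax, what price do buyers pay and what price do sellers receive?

Buyers pay 398/3, sellers receive 332/3

Pre-tax equilibrium: P* = 118, Q* = 149.5.
Tax on buyers shifts demand to D = 503.5 − 3(P + 22) = 437.5 - 3P.
437.5 - 3P = -558.5 + 6P gives seller price Ps = 332/3; buyers pay Pb = 332/3 + 22 = 398/3.
New quantity: Q = 503.5 − 3(398/3) = 105.5.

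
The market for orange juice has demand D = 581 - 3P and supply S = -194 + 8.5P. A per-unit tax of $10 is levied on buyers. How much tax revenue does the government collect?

Tax revenue = 82030/23

Pre-tax equilibrium: P* = 1550/23, Q* = 8713/23.
Tax on buyers shifts demand to D = 581 − 3(P + 10) = 551 - 3P.
551 - 3P = -194 + 8.5P gives seller price Ps = 1490/23; buyers pay Pb = 1490/23 + 10 = 1720/23.
New quantity: Q = 581 − 3(1720/23) = 8203/23.
Revenue = 10 × 8203/23 = 82030/23.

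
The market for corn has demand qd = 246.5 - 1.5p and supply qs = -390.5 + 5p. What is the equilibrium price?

Set qd = qs: 246.5 - 1.5p = -390.5 + 5p.
637 = 6.5p, so p* = 98.
q* = 246.5 − 1.5(98) = 99.5.

p* = 98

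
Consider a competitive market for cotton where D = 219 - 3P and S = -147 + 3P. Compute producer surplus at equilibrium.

Producer surplus = 216

Equilibrium: 219 - 3P = -147 + 3P gives P* = 61, Q* = 36.
Supply starts at P = 49 (where S = 0).
PS = ½(61 − 49)(36) = 216.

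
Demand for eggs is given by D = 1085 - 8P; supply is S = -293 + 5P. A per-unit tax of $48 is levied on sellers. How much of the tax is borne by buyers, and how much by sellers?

Pre-tax equilibrium: P* = 106, Q* = 237.
Tax on sellers shifts supply to S = -293 + 5(P − 48) = -533 + 5P.
1085 - 8P = -533 + 5P gives buyer price Pb = 1618/13; sellers receive Ps = 1618/13 − 48 = 994/13.
New quantity: Q = 1085 − 8(1618/13) = 1161/13.
Buyer burden = 1618/13 − 106 = 240/13; seller burden = 106 − 994/13 = 384/13.

Buyers bear 240/13, sellers bear 384/13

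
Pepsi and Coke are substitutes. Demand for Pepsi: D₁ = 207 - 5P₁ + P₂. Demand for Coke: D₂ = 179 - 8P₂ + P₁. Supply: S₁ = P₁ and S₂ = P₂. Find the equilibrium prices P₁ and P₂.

Market 1: 207 - 5P₁ + P₂ = P₁ → 6P₁ - P₂ = 207.
Market 2: 9P₂ - P₁ = 179.
Eliminating P₂: 9×(1) + 1×(2) gives 53P₁ = 2042, so P₁ = 2042/53.
Back-substitute into (2): P₂ = (179 + 1×2042/53) / 9 = 1281/53.

P₁ = 2042/53, P₂ = 1281/53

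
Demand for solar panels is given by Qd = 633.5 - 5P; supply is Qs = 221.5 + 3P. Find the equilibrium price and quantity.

Set Qd = Qs: 633.5 - 5P = 221.5 + 3P.
412 = 8P, so P* = 51.5.
Q* = 633.5 − 5(51.5) = 376.

P* = 51.5, Q* = 376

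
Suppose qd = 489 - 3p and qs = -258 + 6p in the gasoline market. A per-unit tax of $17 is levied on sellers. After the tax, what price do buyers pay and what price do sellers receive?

Pre-tax equilibrium: p* = 83, q* = 240.
Tax on sellers shifts supply to qs = -258 + 6(p − 17) = -360 + 6p.
489 - 3p = -360 + 6p gives buyer price pb = 283/3; sellers receive ps = 283/3 − 17 = 232/3.
New quantity: q = 489 − 3(283/3) = 206.

Buyers pay 283/3, sellers receive 232/3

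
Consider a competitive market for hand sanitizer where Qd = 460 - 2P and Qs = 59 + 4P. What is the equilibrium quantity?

Q* = 979/3

Set Qd = Qs: 460 - 2P = 59 + 4P.
401 = 6P, so P* = 401/6.
Q* = 460 − 2(401/6) = 979/3.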